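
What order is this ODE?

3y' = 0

The order is 1 (highest derivative is of order 1).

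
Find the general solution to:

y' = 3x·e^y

Separating variables and integrating:
-e^(-y) = 3x²/2 + C

General solution: y = -ln(C - 3x²/2)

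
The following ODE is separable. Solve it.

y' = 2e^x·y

Separating variables and integrating:
ln|y| = 2e^x + C

General solution: y = Ce^(2e^x)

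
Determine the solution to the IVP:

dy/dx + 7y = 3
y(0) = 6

General solution: y = 3/7 + Ce^(-7x)
Applying y(0) = 6: C = 6 - 3/7 = 39/7
Particular solution: y = 3/7 + (39/7)e^(-7x)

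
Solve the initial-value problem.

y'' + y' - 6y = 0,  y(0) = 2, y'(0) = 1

General solution: y = C₁e^(2x) + C₂e^(-3x)
Applying ICs: C₁ = 7/5, C₂ = 3/5
Particular solution: y = (7/5)e^(2x) + (3/5)e^(-3x)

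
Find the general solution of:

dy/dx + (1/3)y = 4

Using integrating factor method:

General solution: y = 12 + Ce^(-x/3)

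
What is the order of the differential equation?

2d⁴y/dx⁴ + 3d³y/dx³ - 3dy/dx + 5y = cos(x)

The order is 4 (highest derivative is of order 4).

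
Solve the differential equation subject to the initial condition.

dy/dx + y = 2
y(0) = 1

General solution: y = 2 + Ce^(-x)
Applying y(0) = 1: C = 1 - 2 = -1
Particular solution: y = 2 - e^(-x)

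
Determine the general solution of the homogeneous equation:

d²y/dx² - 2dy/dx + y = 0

Characteristic equation: r² - 2r + 1 = 0
Factored: (r - 1)² = 0
Repeated root: r = 1
General solution: y = (C₁ + C₂x)e^x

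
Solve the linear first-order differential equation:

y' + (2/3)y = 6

Using integrating factor method:

General solution: y = 9 + Ce^(-2x/3)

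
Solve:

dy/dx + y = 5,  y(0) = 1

General solution: y = 5 + Ce^(-x)
Applying y(0) = 1: C = 1 - 5 = -4
Particular solution: y = 5 - 4e^(-x)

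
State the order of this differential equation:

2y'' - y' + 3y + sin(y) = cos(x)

The order is 2 (highest derivative is of order 2).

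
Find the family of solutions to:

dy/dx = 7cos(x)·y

Separating variables and integrating:
ln|y| = 7sin(x) + C

General solution: y = Ce^(7sin(x))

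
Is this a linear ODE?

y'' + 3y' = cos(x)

Yes. Linear (y and its derivatives appear to the first power only, no products of y terms)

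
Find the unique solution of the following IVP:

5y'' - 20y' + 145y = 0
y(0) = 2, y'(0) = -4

General solution: y = e^(2x)(C₁cos(5x) + C₂sin(5x))
Complex roots r = 2 ± 5i
Applying ICs: C₁ = 2, C₂ = -8/5
Particular solution: y = e^(2x)(2cos(5x) - (8/5)sin(5x))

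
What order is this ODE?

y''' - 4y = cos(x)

The order is 3 (highest derivative is of order 3).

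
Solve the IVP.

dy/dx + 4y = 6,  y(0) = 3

General solution: y = 3/2 + Ce^(-4x)
Applying y(0) = 3: C = 3 - 3/2 = 3/2
Particular solution: y = 3/2 + (3/2)e^(-4x)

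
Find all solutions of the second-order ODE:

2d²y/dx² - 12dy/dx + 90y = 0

Characteristic equation: 2r² - 12r + 90 = 0
Divide by 2: r² - 6r + 45 = 0
Roots: r = 3 ± 6i (complex conjugates)
General solution: y = e^(3x)(C₁cos(6x) + C₂sin(6x))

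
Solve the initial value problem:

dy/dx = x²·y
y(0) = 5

General solution: y = Ce^(x³/3)
Applying IC y(0) = 5:
Particular solution: y = 5e^(x³/3)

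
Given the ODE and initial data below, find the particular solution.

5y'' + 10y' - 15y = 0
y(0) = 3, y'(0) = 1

General solution: y = C₁e^x + C₂e^(-3x)
Applying ICs: C₁ = 5/2, C₂ = 1/2
Particular solution: y = (5/2)e^x + (1/2)e^(-3x)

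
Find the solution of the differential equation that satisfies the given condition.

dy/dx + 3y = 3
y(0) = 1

General solution: y = 1 + Ce^(-3x)
Applying y(0) = 1: C = 1 - 1 = 0
Particular solution: y = 1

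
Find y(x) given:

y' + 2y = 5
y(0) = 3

General solution: y = 5/2 + Ce^(-2x)
Applying y(0) = 3: C = 3 - 5/2 = 1/2
Particular solution: y = 5/2 + (1/2)e^(-2x)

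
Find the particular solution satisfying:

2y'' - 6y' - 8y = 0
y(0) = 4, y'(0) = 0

General solution: y = C₁e^(4x) + C₂e^(-x)
Applying ICs: C₁ = 4/5, C₂ = 16/5
Particular solution: y = (4/5)e^(4x) + (16/5)e^(-x)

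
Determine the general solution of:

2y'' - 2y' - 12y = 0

Characteristic equation: 2r² - 2r - 12 = 0
Divide by 2: r² - r - 6 = 0
Roots: r = 3, -2 (distinct real)
General solution: y = C₁e^(3x) + C₂e^(-2x)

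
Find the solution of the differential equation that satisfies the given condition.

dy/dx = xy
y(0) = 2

General solution: y = Ce^(x²/2)
Applying IC y(0) = 2:
Particular solution: y = 2e^(x²/2)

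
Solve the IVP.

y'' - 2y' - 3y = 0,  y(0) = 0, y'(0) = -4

General solution: y = C₁e^(3x) + C₂e^(-x)
Applying ICs: C₁ = -1, C₂ = 1
Particular solution: y = -e^(3x) + e^(-x)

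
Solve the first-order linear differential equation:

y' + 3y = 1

Using integrating factor method:

General solution: y = 1/3 + Ce^(-3x)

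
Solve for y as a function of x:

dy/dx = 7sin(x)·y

Separating variables and integrating:
ln|y| = -7cos(x) + C

General solution: y = Ce^(-7cos(x))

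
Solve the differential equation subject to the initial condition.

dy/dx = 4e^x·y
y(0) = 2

General solution: y = Ce^(4e^x)
Applying IC y(0) = 2:
Particular solution: y = 2e^(4(e^x - 1))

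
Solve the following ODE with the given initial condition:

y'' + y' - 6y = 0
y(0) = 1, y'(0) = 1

General solution: y = C₁e^(2x) + C₂e^(-3x)
Applying ICs: C₁ = 4/5, C₂ = 1/5
Particular solution: y = (4/5)e^(2x) + (1/5)e^(-3x)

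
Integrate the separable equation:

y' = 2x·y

Separating variables and integrating:
ln|y| = x^2 + C

General solution: y = Ce^(x^2)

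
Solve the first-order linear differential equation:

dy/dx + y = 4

Using integrating factor method:

General solution: y = 4 + Ce^(-x)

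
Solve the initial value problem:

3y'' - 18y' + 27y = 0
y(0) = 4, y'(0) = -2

General solution: y = (C₁ + C₂x)e^(3x)
Repeated root r = 3
Applying ICs: C₁ = 4, C₂ = -14
Particular solution: y = (4 - 14x)e^(3x)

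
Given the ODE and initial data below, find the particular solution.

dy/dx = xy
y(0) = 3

General solution: y = Ce^(x²/2)
Applying IC y(0) = 3:
Particular solution: y = 3e^(x²/2)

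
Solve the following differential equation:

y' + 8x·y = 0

Using integrating factor method:

General solution: y = Ce^(-4x^2)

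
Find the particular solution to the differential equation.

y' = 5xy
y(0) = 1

General solution: y = Ce^(5x²/2)
Applying IC y(0) = 1:
Particular solution: y = e^(5x²/2)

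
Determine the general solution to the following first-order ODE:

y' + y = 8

Using integrating factor method:

General solution: y = 8 + Ce^(-x)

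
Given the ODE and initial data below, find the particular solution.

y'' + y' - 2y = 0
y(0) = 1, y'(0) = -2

General solution: y = C₁e^x + C₂e^(-2x)
Applying ICs: C₁ = 0, C₂ = 1
Particular solution: y = e^(-2x)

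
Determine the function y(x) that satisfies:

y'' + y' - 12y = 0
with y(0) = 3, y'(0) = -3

General solution: y = C₁e^(3x) + C₂e^(-4x)
Applying ICs: C₁ = 9/7, C₂ = 12/7
Particular solution: y = (9/7)e^(3x) + (12/7)e^(-4x)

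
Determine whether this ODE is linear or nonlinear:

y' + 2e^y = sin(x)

Nonlinear (e^y is nonlinear in y)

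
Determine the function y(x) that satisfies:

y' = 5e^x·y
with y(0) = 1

General solution: y = Ce^(5e^x)
Applying IC y(0) = 1:
Particular solution: y = e^(5(e^x - 1))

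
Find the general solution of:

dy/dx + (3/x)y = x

Using integrating factor method:

General solution: y = (1/5)x^2 + Cx^(-3)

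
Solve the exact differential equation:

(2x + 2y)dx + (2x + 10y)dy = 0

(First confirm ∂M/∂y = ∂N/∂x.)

Verify exactness: ∂M/∂y = ∂N/∂x ✓
Find F(x,y) such that ∂F/∂x = M, ∂F/∂y = N
Solution: x² + 2xy + 5y² = C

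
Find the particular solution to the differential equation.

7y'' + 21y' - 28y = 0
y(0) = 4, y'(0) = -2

General solution: y = C₁e^x + C₂e^(-4x)
Applying ICs: C₁ = 14/5, C₂ = 6/5
Particular solution: y = (14/5)e^x + (6/5)e^(-4x)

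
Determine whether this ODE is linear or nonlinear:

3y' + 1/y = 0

Nonlinear (1/y term)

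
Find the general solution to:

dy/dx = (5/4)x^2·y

Separating variables and integrating:
ln|y| = 5x^3/12 + C

General solution: y = Ce^(5x^3/12)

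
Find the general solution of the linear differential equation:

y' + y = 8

Using integrating factor method:

General solution: y = 8 + Ce^(-x)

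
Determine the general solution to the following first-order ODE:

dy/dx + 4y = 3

Using integrating factor method:

General solution: y = 3/4 + Ce^(-4x)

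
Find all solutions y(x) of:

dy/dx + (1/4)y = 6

Using integrating factor method:

General solution: y = 24 + Ce^(-x/4)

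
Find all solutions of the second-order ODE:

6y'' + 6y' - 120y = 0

Characteristic equation: 6r² + 6r - 120 = 0
Divide by 6: r² + r - 20 = 0
Roots: r = 4, -5 (distinct real)
General solution: y = C₁e^(4x) + C₂e^(-5x)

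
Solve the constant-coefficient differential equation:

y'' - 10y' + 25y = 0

Characteristic equation: r² - 10r + 25 = 0
Factored: (r - 5)² = 0
Repeated root: r = 5
General solution: y = (C₁ + C₂x)e^(5x)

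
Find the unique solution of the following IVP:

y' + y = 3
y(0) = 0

General solution: y = 3 + Ce^(-x)
Applying y(0) = 0: C = 0 - 3 = -3
Particular solution: y = 3 - 3e^(-x)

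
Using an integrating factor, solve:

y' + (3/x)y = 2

Using integrating factor method:

General solution: y = (1/2)x + Cx^(-3)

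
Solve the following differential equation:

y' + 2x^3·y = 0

Using integrating factor method:

General solution: y = Ce^(-x^4/2)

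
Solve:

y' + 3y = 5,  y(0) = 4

General solution: y = 5/3 + Ce^(-3x)
Applying y(0) = 4: C = 4 - 5/3 = 7/3
Particular solution: y = 5/3 + (7/3)e^(-3x)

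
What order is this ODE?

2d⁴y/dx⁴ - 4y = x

The order is 4 (highest derivative is of order 4).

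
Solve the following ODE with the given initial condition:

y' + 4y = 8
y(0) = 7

General solution: y = 2 + Ce^(-4x)
Applying y(0) = 7: C = 7 - 2 = 5
Particular solution: y = 2 + 5e^(-4x)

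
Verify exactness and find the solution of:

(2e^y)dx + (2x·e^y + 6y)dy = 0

Verify exactness: ∂M/∂y = ∂N/∂x ✓
Find F(x,y) such that ∂F/∂x = M, ∂F/∂y = N
Solution: 2x·e^y + 3y² = C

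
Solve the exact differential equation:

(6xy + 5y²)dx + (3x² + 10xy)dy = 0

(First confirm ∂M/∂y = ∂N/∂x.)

Verify exactness: ∂M/∂y = ∂N/∂x ✓
Find F(x,y) such that ∂F/∂x = M, ∂F/∂y = N
Solution: 3x²y + 5xy² = C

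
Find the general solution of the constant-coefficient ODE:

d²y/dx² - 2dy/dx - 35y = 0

Characteristic equation: r² - 2r - 35 = 0
Roots: r = 7, -5 (distinct real)
General solution: y = C₁e^(7x) + C₂e^(-5x)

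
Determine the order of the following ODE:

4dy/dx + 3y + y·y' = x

The order is 1 (highest derivative is of order 1).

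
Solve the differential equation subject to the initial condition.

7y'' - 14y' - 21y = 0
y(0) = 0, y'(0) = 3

General solution: y = C₁e^(3x) + C₂e^(-x)
Applying ICs: C₁ = 3/4, C₂ = -3/4
Particular solution: y = (3/4)e^(3x) - (3/4)e^(-x)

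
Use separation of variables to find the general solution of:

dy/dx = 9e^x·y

Separating variables and integrating:
ln|y| = 9e^x + C

General solution: y = Ce^(9e^x)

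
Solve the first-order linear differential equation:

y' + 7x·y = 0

Using integrating factor method:

General solution: y = Ce^(-7x^2/2)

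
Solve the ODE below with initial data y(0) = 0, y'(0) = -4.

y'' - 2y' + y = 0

General solution: y = (C₁ + C₂x)e^x
Repeated root r = 1
Applying ICs: C₁ = 0, C₂ = -4
Particular solution: y = -4xe^x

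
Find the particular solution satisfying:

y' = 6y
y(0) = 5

General solution: y = Ce^(6x)
Applying IC y(0) = 5:
Particular solution: y = 5e^(6x)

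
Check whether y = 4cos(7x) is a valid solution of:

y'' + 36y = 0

Verification:
y'' = -196cos(7x)
y'' + 36y ≠ 0 (frequency mismatch: got 49 instead of 36)

No, it is not a solution.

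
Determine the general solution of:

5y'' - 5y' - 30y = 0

Characteristic equation: 5r² - 5r - 30 = 0
Divide by 5: r² - r - 6 = 0
Roots: r = 3, -2 (distinct real)
General solution: y = C₁e^(3x) + C₂e^(-2x)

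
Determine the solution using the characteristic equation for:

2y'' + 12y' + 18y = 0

Characteristic equation: 2r² + 12r + 18 = 0
Divide by 2: r² + 6r + 9 = 0
Factored: (r + 3)² = 0
Repeated root: r = -3
General solution: y = (C₁ + C₂x)e^(-3x)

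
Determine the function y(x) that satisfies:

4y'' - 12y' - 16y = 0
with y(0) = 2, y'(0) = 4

General solution: y = C₁e^(4x) + C₂e^(-x)
Applying ICs: C₁ = 6/5, C₂ = 4/5
Particular solution: y = (6/5)e^(4x) + (4/5)e^(-x)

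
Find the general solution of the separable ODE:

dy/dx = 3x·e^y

Separating variables and integrating:
-e^(-y) = 3x²/2 + C

General solution: y = -ln(C - 3x²/2)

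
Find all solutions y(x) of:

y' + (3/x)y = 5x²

Using integrating factor method:

General solution: y = (5/6)x^3 + Cx^(-3)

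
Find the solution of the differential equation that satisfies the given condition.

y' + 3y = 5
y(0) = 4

General solution: y = 5/3 + Ce^(-3x)
Applying y(0) = 4: C = 4 - 5/3 = 7/3
Particular solution: y = 5/3 + (7/3)e^(-3x)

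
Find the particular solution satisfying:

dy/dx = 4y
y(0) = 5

General solution: y = Ce^(4x)
Applying IC y(0) = 5:
Particular solution: y = 5e^(4x)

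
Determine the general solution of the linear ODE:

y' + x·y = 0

Using integrating factor method:

General solution: y = Ce^(-x^2/2)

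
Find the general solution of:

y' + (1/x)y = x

Using integrating factor method:

General solution: y = (1/3)x^2 + C/x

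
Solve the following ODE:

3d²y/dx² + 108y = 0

Characteristic equation: 3r² + 108 = 0
Divide by 3: r² + 36 = 0
Roots: r = ±6i (complex conjugates)
General solution: y = C₁cos(6x) + C₂sin(6x)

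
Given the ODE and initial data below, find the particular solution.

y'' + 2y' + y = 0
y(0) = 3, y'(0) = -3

General solution: y = (C₁ + C₂x)e^(-x)
Repeated root r = -1
Applying ICs: C₁ = 3, C₂ = 0
Particular solution: y = 3e^(-x)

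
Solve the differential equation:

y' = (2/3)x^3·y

Separating variables and integrating:
ln|y| = x^4/6 + C

General solution: y = Ce^(x^4/6)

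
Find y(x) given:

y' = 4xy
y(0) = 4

General solution: y = Ce^(2x²)
Applying IC y(0) = 4:
Particular solution: y = 4e^(2x²)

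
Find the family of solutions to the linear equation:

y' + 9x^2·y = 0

Using integrating factor method:

General solution: y = Ce^(-3x^3)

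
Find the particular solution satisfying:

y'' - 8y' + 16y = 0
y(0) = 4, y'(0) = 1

General solution: y = (C₁ + C₂x)e^(4x)
Repeated root r = 4
Applying ICs: C₁ = 4, C₂ = -15
Particular solution: y = (4 - 15x)e^(4x)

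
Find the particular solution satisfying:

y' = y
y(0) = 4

General solution: y = Ce^x
Applying IC y(0) = 4:
Particular solution: y = 4e^x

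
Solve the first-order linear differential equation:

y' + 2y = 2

Using integrating factor method:

General solution: y = 1 + Ce^(-2x)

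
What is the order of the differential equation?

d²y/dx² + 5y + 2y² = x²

The order is 2 (highest derivative is of order 2).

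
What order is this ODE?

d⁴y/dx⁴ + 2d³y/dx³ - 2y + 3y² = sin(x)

The order is 4 (highest derivative is of order 4).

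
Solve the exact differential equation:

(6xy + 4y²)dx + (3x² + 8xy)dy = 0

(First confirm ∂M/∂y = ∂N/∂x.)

Verify exactness: ∂M/∂y = ∂N/∂x ✓
Find F(x,y) such that ∂F/∂x = M, ∂F/∂y = N
Solution: 3x²y + 4xy² = C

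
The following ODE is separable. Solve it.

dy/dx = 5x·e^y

Separating variables and integrating:
-e^(-y) = 5x²/2 + C

General solution: y = -ln(C - 5x²/2)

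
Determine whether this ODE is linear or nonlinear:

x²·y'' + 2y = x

Linear (y and its derivatives appear to the first power only, no products of y terms)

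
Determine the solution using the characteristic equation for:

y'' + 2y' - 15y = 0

Characteristic equation: r² + 2r - 15 = 0
Roots: r = 3, -5 (distinct real)
General solution: y = C₁e^(3x) + C₂e^(-5x)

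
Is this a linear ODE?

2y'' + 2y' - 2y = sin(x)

Yes. Linear (y and its derivatives appear to the first power only, no products of y terms)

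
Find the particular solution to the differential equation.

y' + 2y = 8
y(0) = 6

General solution: y = 4 + Ce^(-2x)
Applying y(0) = 6: C = 6 - 4 = 2
Particular solution: y = 4 + 2e^(-2x)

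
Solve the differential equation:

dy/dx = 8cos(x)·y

Separating variables and integrating:
ln|y| = 8sin(x) + C

General solution: y = Ce^(8sin(x))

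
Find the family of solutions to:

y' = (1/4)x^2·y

Separating variables and integrating:
ln|y| = x^3/12 + C

General solution: y = Ce^(x^3/12)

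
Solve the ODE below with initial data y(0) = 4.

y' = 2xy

General solution: y = Ce^(x²)
Applying IC y(0) = 4:
Particular solution: y = 4e^(x²)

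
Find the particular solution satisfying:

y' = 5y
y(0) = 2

General solution: y = Ce^(5x)
Applying IC y(0) = 2:
Particular solution: y = 2e^(5x)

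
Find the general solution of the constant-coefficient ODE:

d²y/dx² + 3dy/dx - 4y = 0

Characteristic equation: r² + 3r - 4 = 0
Roots: r = 1, -4 (distinct real)
General solution: y = C₁e^x + C₂e^(-4x)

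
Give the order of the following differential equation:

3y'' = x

The order is 2 (highest derivative is of order 2).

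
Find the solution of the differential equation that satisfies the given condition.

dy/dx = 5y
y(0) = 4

General solution: y = Ce^(5x)
Applying IC y(0) = 4:
Particular solution: y = 4e^(5x)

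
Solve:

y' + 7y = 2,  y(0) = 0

General solution: y = 2/7 + Ce^(-7x)
Applying y(0) = 0: C = 0 - 2/7 = -2/7
Particular solution: y = 2/7 - (2/7)e^(-7x)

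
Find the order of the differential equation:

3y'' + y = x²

The order is 2 (highest derivative is of order 2).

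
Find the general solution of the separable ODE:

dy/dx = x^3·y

Separating variables and integrating:
ln|y| = x^4/4 + C

General solution: y = Ce^(x^4/4)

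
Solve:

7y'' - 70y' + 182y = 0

Characteristic equation: 7r² - 70r + 182 = 0
Divide by 7: r² - 10r + 26 = 0
Roots: r = 5 ± i (complex conjugates)
General solution: y = e^(5x)(C₁cos(x) + C₂sin(x))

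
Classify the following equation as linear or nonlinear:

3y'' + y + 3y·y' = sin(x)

Nonlinear (product y·y')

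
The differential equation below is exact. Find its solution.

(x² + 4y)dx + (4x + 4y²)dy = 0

Verify exactness: ∂M/∂y = ∂N/∂x ✓
Find F(x,y) such that ∂F/∂x = M, ∂F/∂y = N
Solution: x³/3 + 4xy + 4y³/3 = C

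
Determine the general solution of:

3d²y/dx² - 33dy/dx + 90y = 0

Characteristic equation: 3r² - 33r + 90 = 0
Divide by 3: r² - 11r + 30 = 0
Roots: r = 6, 5 (distinct real)
General solution: y = C₁e^(6x) + C₂e^(5x)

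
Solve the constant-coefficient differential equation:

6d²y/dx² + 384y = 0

Characteristic equation: 6r² + 384 = 0
Divide by 6: r² + 64 = 0
Roots: r = ±8i (complex conjugates)
General solution: y = C₁cos(8x) + C₂sin(8x)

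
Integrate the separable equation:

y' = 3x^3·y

Separating variables and integrating:
ln|y| = 3x^4/4 + C

General solution: y = Ce^(3x^4/4)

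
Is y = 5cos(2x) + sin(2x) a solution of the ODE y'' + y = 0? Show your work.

Verification:
y'' = -20cos(2x) - 4sin(2x)
y'' + y ≠ 0 (frequency mismatch: got 4 instead of 1)

No, it is not a solution.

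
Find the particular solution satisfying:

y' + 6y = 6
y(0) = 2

General solution: y = 1 + Ce^(-6x)
Applying y(0) = 2: C = 2 - 1 = 1
Particular solution: y = 1 + e^(-6x)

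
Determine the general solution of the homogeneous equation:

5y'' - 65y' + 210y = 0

Characteristic equation: 5r² - 65r + 210 = 0
Divide by 5: r² - 13r + 42 = 0
Roots: r = 6, 7 (distinct real)
General solution: y = C₁e^(6x) + C₂e^(7x)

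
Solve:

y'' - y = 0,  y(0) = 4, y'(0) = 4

General solution: y = C₁e^x + C₂e^(-x)
Applying ICs: C₁ = 4, C₂ = 0
Particular solution: y = 4e^x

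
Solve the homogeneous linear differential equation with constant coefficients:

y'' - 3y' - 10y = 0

Characteristic equation: r² - 3r - 10 = 0
Roots: r = 5, -2 (distinct real)
General solution: y = C₁e^(5x) + C₂e^(-2x)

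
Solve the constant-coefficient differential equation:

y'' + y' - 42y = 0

Characteristic equation: r² + r - 42 = 0
Roots: r = 6, -7 (distinct real)
General solution: y = C₁e^(6x) + C₂e^(-7x)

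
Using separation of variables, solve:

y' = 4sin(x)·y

Separating variables and integrating:
ln|y| = -4cos(x) + C

General solution: y = Ce^(-4cos(x))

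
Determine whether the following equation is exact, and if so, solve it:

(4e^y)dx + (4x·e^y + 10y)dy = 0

Verify exactness: ∂M/∂y = ∂N/∂x ✓
Find F(x,y) such that ∂F/∂x = M, ∂F/∂y = N
Solution: 4x·e^y + 5y² = C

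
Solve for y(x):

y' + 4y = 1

Using integrating factor method:

General solution: y = 1/4 + Ce^(-4x)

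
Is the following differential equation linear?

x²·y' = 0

Yes. Linear (y and its derivatives appear to the first power only, no products of y terms)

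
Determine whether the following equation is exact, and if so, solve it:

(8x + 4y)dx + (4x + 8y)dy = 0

Verify exactness: ∂M/∂y = ∂N/∂x ✓
Find F(x,y) such that ∂F/∂x = M, ∂F/∂y = N
Solution: 4x² + 4xy + 4y² = C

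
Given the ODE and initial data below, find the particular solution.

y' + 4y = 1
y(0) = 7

General solution: y = 1/4 + Ce^(-4x)
Applying y(0) = 7: C = 7 - 1/4 = 27/4
Particular solution: y = 1/4 + (27/4)e^(-4x)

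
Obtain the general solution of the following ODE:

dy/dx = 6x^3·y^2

Separating variables and integrating:
-1/y = 3x^4/2 + C

General solution: y^-1 = (-3/2)x^4 + C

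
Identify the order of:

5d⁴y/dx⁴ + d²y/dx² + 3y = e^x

The order is 4 (highest derivative is of order 4).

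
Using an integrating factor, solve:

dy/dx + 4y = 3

Using integrating factor method:

General solution: y = 3/4 + Ce^(-4x)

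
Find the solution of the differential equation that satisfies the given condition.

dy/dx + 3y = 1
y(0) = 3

General solution: y = 1/3 + Ce^(-3x)
Applying y(0) = 3: C = 3 - 1/3 = 8/3
Particular solution: y = 1/3 + (8/3)e^(-3x)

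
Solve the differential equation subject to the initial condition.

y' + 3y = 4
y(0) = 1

General solution: y = 4/3 + Ce^(-3x)
Applying y(0) = 1: C = 1 - 4/3 = -1/3
Particular solution: y = 4/3 - (1/3)e^(-3x)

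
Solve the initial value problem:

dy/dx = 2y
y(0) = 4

General solution: y = Ce^(2x)
Applying IC y(0) = 4:
Particular solution: y = 4e^(2x)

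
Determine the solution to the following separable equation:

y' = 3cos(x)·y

Separating variables and integrating:
ln|y| = 3sin(x) + C

General solution: y = Ce^(3sin(x))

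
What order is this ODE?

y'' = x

The order is 2 (highest derivative is of order 2).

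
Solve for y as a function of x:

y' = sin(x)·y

Separating variables and integrating:
ln|y| = -cos(x) + C

General solution: y = Ce^(-cos(x))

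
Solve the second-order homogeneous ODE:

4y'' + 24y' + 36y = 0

Characteristic equation: 4r² + 24r + 36 = 0
Divide by 4: r² + 6r + 9 = 0
Factored: (r + 3)² = 0
Repeated root: r = -3
General solution: y = (C₁ + C₂x)e^(-3x)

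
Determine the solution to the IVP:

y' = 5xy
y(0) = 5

General solution: y = Ce^(5x²/2)
Applying IC y(0) = 5:
Particular solution: y = 5e^(5x²/2)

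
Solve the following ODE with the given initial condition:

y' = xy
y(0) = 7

General solution: y = Ce^(x²/2)
Applying IC y(0) = 7:
Particular solution: y = 7e^(x²/2)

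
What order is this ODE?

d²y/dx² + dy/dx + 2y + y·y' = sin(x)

The order is 2 (highest derivative is of order 2).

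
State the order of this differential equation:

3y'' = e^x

The order is 2 (highest derivative is of order 2).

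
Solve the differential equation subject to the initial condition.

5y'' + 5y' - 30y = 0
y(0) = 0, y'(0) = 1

General solution: y = C₁e^(2x) + C₂e^(-3x)
Applying ICs: C₁ = 1/5, C₂ = -1/5
Particular solution: y = (1/5)e^(2x) - (1/5)e^(-3x)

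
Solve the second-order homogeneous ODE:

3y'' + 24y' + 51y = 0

Characteristic equation: 3r² + 24r + 51 = 0
Divide by 3: r² + 8r + 17 = 0
Roots: r = -4 ± i (complex conjugates)
General solution: y = e^(-4x)(C₁cos(x) + C₂sin(x))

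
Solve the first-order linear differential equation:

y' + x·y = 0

Using integrating factor method:

General solution: y = Ce^(-x^2/2)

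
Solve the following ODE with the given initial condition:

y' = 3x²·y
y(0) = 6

General solution: y = Ce^(x³)
Applying IC y(0) = 6:
Particular solution: y = 6e^(x³)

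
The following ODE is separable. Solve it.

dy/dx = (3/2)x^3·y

Separating variables and integrating:
ln|y| = 3x^4/8 + C

General solution: y = Ce^(3x^4/8)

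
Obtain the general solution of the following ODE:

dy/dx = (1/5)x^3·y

Separating variables and integrating:
ln|y| = x^4/20 + C

General solution: y = Ce^(x^4/20)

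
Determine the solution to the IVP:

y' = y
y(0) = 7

General solution: y = Ce^x
Applying IC y(0) = 7:
Particular solution: y = 7e^x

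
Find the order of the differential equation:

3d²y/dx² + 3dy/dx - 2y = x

The order is 2 (highest derivative is of order 2).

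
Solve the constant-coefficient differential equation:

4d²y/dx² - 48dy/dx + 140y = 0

Characteristic equation: 4r² - 48r + 140 = 0
Divide by 4: r² - 12r + 35 = 0
Roots: r = 5, 7 (distinct real)
General solution: y = C₁e^(5x) + C₂e^(7x)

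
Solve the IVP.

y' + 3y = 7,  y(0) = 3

General solution: y = 7/3 + Ce^(-3x)
Applying y(0) = 3: C = 3 - 7/3 = 2/3
Particular solution: y = 7/3 + (2/3)e^(-3x)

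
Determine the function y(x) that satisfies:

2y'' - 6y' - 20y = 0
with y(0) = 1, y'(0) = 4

General solution: y = C₁e^(5x) + C₂e^(-2x)
Applying ICs: C₁ = 6/7, C₂ = 1/7
Particular solution: y = (6/7)e^(5x) + (1/7)e^(-2x)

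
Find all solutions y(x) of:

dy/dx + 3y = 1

Using integrating factor method:

General solution: y = 1/3 + Ce^(-3x)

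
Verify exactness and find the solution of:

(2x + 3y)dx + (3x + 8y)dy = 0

Verify exactness: ∂M/∂y = ∂N/∂x ✓
Find F(x,y) such that ∂F/∂x = M, ∂F/∂y = N
Solution: x² + 3xy + 4y² = C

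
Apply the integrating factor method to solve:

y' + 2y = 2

Using integrating factor method:

General solution: y = 1 + Ce^(-2x)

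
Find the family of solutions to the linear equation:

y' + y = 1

Using integrating factor method:

General solution: y = 1 + Ce^(-x)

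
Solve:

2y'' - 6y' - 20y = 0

Characteristic equation: 2r² - 6r - 20 = 0
Divide by 2: r² - 3r - 10 = 0
Roots: r = 5, -2 (distinct real)
General solution: y = C₁e^(5x) + C₂e^(-2x)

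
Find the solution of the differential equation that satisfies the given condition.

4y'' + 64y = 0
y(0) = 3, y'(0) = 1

General solution: y = C₁cos(4x) + C₂sin(4x)
Complex roots r = ±4i
Applying ICs: C₁ = 3, C₂ = 1/4
Particular solution: y = 3cos(4x) + (1/4)sin(4x)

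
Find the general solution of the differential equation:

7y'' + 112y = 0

Characteristic equation: 7r² + 112 = 0
Divide by 7: r² + 16 = 0
Roots: r = ±4i (complex conjugates)
General solution: y = C₁cos(4x) + C₂sin(4x)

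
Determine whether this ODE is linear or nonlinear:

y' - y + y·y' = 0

Nonlinear (product y·y')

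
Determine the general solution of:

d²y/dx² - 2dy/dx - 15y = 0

Characteristic equation: r² - 2r - 15 = 0
Roots: r = 5, -3 (distinct real)
General solution: y = C₁e^(5x) + C₂e^(-3x)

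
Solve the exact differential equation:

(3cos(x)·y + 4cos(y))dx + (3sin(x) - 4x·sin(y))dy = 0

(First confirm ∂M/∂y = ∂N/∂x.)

Verify exactness: ∂M/∂y = ∂N/∂x ✓
Find F(x,y) such that ∂F/∂x = M, ∂F/∂y = N
Solution: 3sin(x)·y + 4x·cos(y) = C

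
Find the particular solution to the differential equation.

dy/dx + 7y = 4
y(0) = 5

General solution: y = 4/7 + Ce^(-7x)
Applying y(0) = 5: C = 5 - 4/7 = 31/7
Particular solution: y = 4/7 + (31/7)e^(-7x)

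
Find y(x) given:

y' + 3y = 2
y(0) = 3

General solution: y = 2/3 + Ce^(-3x)
Applying y(0) = 3: C = 3 - 2/3 = 7/3
Particular solution: y = 2/3 + (7/3)e^(-3x)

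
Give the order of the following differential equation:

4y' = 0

The order is 1 (highest derivative is of order 1).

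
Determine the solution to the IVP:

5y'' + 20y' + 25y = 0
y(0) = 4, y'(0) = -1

General solution: y = e^(-2x)(C₁cos(x) + C₂sin(x))
Complex roots r = -2 ± i
Applying ICs: C₁ = 4, C₂ = 7
Particular solution: y = e^(-2x)(4cos(x) + 7sin(x))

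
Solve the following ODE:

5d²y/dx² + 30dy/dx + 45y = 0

Characteristic equation: 5r² + 30r + 45 = 0
Divide by 5: r² + 6r + 9 = 0
Factored: (r + 3)² = 0
Repeated root: r = -3
General solution: y = (C₁ + C₂x)e^(-3x)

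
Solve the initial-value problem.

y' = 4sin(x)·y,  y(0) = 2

General solution: y = Ce^(-4cos(x))
Applying IC y(0) = 2:
Particular solution: y = 2e^(4(1-cos(x)))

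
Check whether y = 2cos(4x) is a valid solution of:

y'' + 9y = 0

Verification:
y'' = -32cos(4x)
y'' + 9y ≠ 0 (frequency mismatch: got 16 instead of 9)

No, it is not a solution.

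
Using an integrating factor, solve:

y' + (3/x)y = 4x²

Using integrating factor method:

General solution: y = (2/3)x^3 + Cx^(-3)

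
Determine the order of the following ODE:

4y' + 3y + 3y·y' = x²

The order is 1 (highest derivative is of order 1).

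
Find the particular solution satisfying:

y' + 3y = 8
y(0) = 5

General solution: y = 8/3 + Ce^(-3x)
Applying y(0) = 5: C = 5 - 8/3 = 7/3
Particular solution: y = 8/3 + (7/3)e^(-3x)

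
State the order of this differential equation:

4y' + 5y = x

The order is 1 (highest derivative is of order 1).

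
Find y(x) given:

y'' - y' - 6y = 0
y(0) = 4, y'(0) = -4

General solution: y = C₁e^(3x) + C₂e^(-2x)
Applying ICs: C₁ = 4/5, C₂ = 16/5
Particular solution: y = (4/5)e^(3x) + (16/5)e^(-2x)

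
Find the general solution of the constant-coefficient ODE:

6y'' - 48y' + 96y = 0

Characteristic equation: 6r² - 48r + 96 = 0
Divide by 6: r² - 8r + 16 = 0
Factored: (r - 4)² = 0
Repeated root: r = 4
General solution: y = (C₁ + C₂x)e^(4x)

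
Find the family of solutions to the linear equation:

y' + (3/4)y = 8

Using integrating factor method:

General solution: y = 32/3 + Ce^(-3x/4)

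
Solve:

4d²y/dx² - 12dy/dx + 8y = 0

Characteristic equation: 4r² - 12r + 8 = 0
Divide by 4: r² - 3r + 2 = 0
Roots: r = 1, 2 (distinct real)
General solution: y = C₁e^x + C₂e^(2x)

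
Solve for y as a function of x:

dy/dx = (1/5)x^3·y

Separating variables and integrating:
ln|y| = x^4/20 + C

General solution: y = Ce^(x^4/20)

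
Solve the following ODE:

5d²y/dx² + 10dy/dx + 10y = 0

Characteristic equation: 5r² + 10r + 10 = 0
Divide by 5: r² + 2r + 2 = 0
Roots: r = -1 ± i (complex conjugates)
General solution: y = e^(-x)(C₁cos(x) + C₂sin(x))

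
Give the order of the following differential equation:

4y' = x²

The order is 1 (highest derivative is of order 1).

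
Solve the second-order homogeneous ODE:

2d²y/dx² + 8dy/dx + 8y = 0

Characteristic equation: 2r² + 8r + 8 = 0
Divide by 2: r² + 4r + 4 = 0
Factored: (r + 2)² = 0
Repeated root: r = -2
General solution: y = (C₁ + C₂x)e^(-2x)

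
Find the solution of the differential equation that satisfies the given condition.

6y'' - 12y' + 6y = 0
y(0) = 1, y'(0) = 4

General solution: y = (C₁ + C₂x)e^x
Repeated root r = 1
Applying ICs: C₁ = 1, C₂ = 3
Particular solution: y = (1 + 3x)e^x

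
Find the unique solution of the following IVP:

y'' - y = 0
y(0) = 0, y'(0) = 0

General solution: y = C₁e^x + C₂e^(-x)
Applying ICs: C₁ = 0, C₂ = 0
Particular solution: y = 0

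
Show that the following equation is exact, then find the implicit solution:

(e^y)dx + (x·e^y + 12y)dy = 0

Verify exactness: ∂M/∂y = ∂N/∂x ✓
Find F(x,y) such that ∂F/∂x = M, ∂F/∂y = N
Solution: x·e^y + 6y² = C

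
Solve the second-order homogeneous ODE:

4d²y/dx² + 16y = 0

Characteristic equation: 4r² + 16 = 0
Divide by 4: r² + 4 = 0
Roots: r = ±2i (complex conjugates)
General solution: y = C₁cos(2x) + C₂sin(2x)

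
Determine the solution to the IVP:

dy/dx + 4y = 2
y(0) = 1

General solution: y = 1/2 + Ce^(-4x)
Applying y(0) = 1: C = 1 - 1/2 = 1/2
Particular solution: y = 1/2 + (1/2)e^(-4x)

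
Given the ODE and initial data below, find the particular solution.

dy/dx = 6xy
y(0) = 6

General solution: y = Ce^(3x²)
Applying IC y(0) = 6:
Particular solution: y = 6e^(3x²)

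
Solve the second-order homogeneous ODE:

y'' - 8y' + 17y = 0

Characteristic equation: r² - 8r + 17 = 0
Roots: r = 4 ± i (complex conjugates)
General solution: y = e^(4x)(C₁cos(x) + C₂sin(x))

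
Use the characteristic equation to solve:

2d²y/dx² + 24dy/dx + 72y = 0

Characteristic equation: 2r² + 24r + 72 = 0
Divide by 2: r² + 12r + 36 = 0
Factored: (r + 6)² = 0
Repeated root: r = -6
General solution: y = (C₁ + C₂x)e^(-6x)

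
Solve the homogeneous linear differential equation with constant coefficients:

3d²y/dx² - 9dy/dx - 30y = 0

Characteristic equation: 3r² - 9r - 30 = 0
Divide by 3: r² - 3r - 10 = 0
Roots: r = 5, -2 (distinct real)
General solution: y = C₁e^(5x) + C₂e^(-2x)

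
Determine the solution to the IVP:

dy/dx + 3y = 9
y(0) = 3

General solution: y = 3 + Ce^(-3x)
Applying y(0) = 3: C = 3 - 3 = 0
Particular solution: y = 3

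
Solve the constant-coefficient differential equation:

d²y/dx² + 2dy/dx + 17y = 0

Characteristic equation: r² + 2r + 17 = 0
Roots: r = -1 ± 4i (complex conjugates)
General solution: y = e^(-x)(C₁cos(4x) + C₂sin(4x))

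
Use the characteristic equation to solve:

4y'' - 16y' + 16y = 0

Characteristic equation: 4r² - 16r + 16 = 0
Divide by 4: r² - 4r + 4 = 0
Factored: (r - 2)² = 0
Repeated root: r = 2
General solution: y = (C₁ + C₂x)e^(2x)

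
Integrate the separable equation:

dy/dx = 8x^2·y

Separating variables and integrating:
ln|y| = 8x^3/3 + C

General solution: y = Ce^(8x^3/3)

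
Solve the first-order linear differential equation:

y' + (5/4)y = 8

Using integrating factor method:

General solution: y = 32/5 + Ce^(-5x/4)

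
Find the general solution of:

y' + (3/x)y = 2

Using integrating factor method:

General solution: y = (1/2)x + Cx^(-3)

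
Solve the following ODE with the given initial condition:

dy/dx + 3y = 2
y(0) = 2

General solution: y = 2/3 + Ce^(-3x)
Applying y(0) = 2: C = 2 - 2/3 = 4/3
Particular solution: y = 2/3 + (4/3)e^(-3x)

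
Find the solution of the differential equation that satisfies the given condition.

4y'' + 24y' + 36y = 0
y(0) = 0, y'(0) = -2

General solution: y = (C₁ + C₂x)e^(-3x)
Repeated root r = -3
Applying ICs: C₁ = 0, C₂ = -2
Particular solution: y = -2xe^(-3x)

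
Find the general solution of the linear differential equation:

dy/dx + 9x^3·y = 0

Using integrating factor method:

General solution: y = Ce^(-9x^4/4)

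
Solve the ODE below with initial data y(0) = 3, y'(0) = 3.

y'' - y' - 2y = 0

General solution: y = C₁e^(2x) + C₂e^(-x)
Applying ICs: C₁ = 2, C₂ = 1
Particular solution: y = 2e^(2x) + e^(-x)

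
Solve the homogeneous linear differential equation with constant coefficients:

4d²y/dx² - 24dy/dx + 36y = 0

Characteristic equation: 4r² - 24r + 36 = 0
Divide by 4: r² - 6r + 9 = 0
Factored: (r - 3)² = 0
Repeated root: r = 3
General solution: y = (C₁ + C₂x)e^(3x)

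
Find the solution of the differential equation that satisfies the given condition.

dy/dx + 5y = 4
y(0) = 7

General solution: y = 4/5 + Ce^(-5x)
Applying y(0) = 7: C = 7 - 4/5 = 31/5
Particular solution: y = 4/5 + (31/5)e^(-5x)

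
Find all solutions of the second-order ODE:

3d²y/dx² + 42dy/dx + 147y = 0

Characteristic equation: 3r² + 42r + 147 = 0
Divide by 3: r² + 14r + 49 = 0
Factored: (r + 7)² = 0
Repeated root: r = -7
General solution: y = (C₁ + C₂x)e^(-7x)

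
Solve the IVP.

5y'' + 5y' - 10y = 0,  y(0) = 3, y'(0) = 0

General solution: y = C₁e^x + C₂e^(-2x)
Applying ICs: C₁ = 2, C₂ = 1
Particular solution: y = 2e^x + e^(-2x)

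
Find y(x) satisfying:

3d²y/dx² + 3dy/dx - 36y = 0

Characteristic equation: 3r² + 3r - 36 = 0
Divide by 3: r² + r - 12 = 0
Roots: r = 3, -4 (distinct real)
General solution: y = C₁e^(3x) + C₂e^(-4x)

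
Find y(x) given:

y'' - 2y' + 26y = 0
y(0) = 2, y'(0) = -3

General solution: y = e^x(C₁cos(5x) + C₂sin(5x))
Complex roots r = 1 ± 5i
Applying ICs: C₁ = 2, C₂ = -1
Particular solution: y = e^x(2cos(5x) - sin(5x))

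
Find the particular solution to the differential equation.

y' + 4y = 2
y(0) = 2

General solution: y = 1/2 + Ce^(-4x)
Applying y(0) = 2: C = 2 - 1/2 = 3/2
Particular solution: y = 1/2 + (3/2)e^(-4x)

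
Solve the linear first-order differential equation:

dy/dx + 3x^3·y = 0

Using integrating factor method:

General solution: y = Ce^(-3x^4/4)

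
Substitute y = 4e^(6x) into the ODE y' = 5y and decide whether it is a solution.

Verification:
y = 4e^(6x)
y' = 24e^(6x)
But 5y = 20e^(6x)
y' ≠ 5y — the derivative does not match

No, it is not a solution.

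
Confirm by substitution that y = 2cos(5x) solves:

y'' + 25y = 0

Verification:
y'' = -50cos(5x)
y'' + 25y = 0 ✓

Yes, it is a solution.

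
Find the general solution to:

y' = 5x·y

Separating variables and integrating:
ln|y| = 5x^2/2 + C

General solution: y = Ce^(5x^2/2)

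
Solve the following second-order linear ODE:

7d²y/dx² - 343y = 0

Characteristic equation: 7r² - 343 = 0
Divide by 7: r² - 49 = 0
Roots: r = 7, -7 (distinct real)
General solution: y = C₁e^(7x) + C₂e^(-7x)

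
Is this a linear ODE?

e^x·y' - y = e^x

Yes. Linear (y and its derivatives appear to the first power only, no products of y terms)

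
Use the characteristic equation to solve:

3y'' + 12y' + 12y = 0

Characteristic equation: 3r² + 12r + 12 = 0
Divide by 3: r² + 4r + 4 = 0
Factored: (r + 2)² = 0
Repeated root: r = -2
General solution: y = (C₁ + C₂x)e^(-2x)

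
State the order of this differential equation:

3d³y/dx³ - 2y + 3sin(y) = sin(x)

The order is 3 (highest derivative is of order 3).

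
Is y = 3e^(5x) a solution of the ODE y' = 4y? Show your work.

Verification:
y = 3e^(5x)
y' = 15e^(5x)
But 4y = 12e^(5x)
y' ≠ 4y — the derivative does not match

No, it is not a solution.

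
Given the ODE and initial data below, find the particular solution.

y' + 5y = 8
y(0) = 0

General solution: y = 8/5 + Ce^(-5x)
Applying y(0) = 0: C = 0 - 8/5 = -8/5
Particular solution: y = 8/5 - (8/5)e^(-5x)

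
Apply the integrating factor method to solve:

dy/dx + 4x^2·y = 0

Using integrating factor method:

General solution: y = Ce^(-4x^3/3)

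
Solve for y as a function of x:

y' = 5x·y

Separating variables and integrating:
ln|y| = 5x^2/2 + C

General solution: y = Ce^(5x^2/2)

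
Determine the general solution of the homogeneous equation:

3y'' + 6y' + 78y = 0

Characteristic equation: 3r² + 6r + 78 = 0
Divide by 3: r² + 2r + 26 = 0
Roots: r = -1 ± 5i (complex conjugates)
General solution: y = e^(-x)(C₁cos(5x) + C₂sin(5x))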